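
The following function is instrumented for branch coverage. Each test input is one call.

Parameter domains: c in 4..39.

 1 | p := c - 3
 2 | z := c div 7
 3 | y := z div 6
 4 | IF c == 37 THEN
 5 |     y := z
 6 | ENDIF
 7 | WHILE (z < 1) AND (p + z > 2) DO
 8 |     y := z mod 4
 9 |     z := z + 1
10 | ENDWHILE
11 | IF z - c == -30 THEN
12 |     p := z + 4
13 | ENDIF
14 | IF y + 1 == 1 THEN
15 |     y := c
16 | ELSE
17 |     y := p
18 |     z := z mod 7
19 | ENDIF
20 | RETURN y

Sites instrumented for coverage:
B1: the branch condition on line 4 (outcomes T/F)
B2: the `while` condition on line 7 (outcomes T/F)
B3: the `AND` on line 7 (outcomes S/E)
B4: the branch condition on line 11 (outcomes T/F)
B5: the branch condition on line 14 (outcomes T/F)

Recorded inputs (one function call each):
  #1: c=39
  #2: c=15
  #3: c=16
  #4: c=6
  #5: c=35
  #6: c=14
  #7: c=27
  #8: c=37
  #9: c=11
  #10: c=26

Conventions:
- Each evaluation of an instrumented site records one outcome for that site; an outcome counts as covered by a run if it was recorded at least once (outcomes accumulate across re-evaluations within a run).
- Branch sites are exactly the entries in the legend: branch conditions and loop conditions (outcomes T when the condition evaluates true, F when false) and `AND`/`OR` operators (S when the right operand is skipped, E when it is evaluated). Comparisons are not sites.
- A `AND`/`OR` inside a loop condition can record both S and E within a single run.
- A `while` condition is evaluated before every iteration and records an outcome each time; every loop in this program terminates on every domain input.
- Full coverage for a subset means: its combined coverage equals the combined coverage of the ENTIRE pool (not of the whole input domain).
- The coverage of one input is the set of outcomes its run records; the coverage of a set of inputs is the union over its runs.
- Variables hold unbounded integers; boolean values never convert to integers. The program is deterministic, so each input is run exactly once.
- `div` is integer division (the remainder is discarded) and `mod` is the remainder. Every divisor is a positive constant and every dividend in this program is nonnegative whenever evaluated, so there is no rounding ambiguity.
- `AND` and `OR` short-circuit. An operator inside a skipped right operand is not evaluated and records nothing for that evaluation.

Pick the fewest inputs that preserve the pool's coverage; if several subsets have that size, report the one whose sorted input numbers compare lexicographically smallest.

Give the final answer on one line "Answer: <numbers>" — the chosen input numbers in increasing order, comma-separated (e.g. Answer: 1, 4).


#1 (c=39) -> B1->F, B3->S, B2->F, B4->F, B5->T; covered: B1=F, B2=F, B3=S, B4=F, B5=T
#2 (c=15) -> B1->F, B3->S, B2->F, B4->F, B5->T; covered: B1=F, B2=F, B3=S, B4=F, B5=T
#3 (c=16) -> B1->F, B3->S, B2->F, B4->F, B5->T; covered: B1=F, B2=F, B3=S, B4=F, B5=T
#4 (c=6) -> B1->F, B3->E, B2->T, B3->S, B2->F, B4->F, B5->T; covered: B1=F, B2=T, B2=F, B3=S, B3=E, B4=F, B5=T
#5 (c=35) -> B1->F, B3->S, B2->F, B4->T, B5->T; covered: B1=F, B2=F, B3=S, B4=T, B5=T
#6 (c=14) -> B1->F, B3->S, B2->F, B4->F, B5->T; covered: B1=F, B2=F, B3=S, B4=F, B5=T
#7 (c=27) -> B1->F, B3->S, B2->F, B4->F, B5->T; covered: B1=F, B2=F, B3=S, B4=F, B5=T
#8 (c=37) -> B1->T, B3->S, B2->F, B4->F, B5->F; covered: B1=T, B2=F, B3=S, B4=F, B5=F
#9 (c=11) -> B1->F, B3->S, B2->F, B4->F, B5->T; covered: B1=F, B2=F, B3=S, B4=F, B5=T
#10 (c=26) -> B1->F, B3->S, B2->F, B4->F, B5->T; covered: B1=F, B2=F, B3=S, B4=F, B5=T
the full pool covers 10 outcomes: B1=T, B1=F, B2=T, B2=F, B3=S, B3=E, B4=T, B4=F, B5=T, B5=F
every size-1 subset falls short of the 10 outcomes (best: 7/10)
every size-2 subset falls short of the 10 outcomes (best: 9/10)
inputs {4, 5, 8} (size 3) cover everything; no size-3 subset with a lexicographically smaller index list covers all 10
Answer: 4, 5, 8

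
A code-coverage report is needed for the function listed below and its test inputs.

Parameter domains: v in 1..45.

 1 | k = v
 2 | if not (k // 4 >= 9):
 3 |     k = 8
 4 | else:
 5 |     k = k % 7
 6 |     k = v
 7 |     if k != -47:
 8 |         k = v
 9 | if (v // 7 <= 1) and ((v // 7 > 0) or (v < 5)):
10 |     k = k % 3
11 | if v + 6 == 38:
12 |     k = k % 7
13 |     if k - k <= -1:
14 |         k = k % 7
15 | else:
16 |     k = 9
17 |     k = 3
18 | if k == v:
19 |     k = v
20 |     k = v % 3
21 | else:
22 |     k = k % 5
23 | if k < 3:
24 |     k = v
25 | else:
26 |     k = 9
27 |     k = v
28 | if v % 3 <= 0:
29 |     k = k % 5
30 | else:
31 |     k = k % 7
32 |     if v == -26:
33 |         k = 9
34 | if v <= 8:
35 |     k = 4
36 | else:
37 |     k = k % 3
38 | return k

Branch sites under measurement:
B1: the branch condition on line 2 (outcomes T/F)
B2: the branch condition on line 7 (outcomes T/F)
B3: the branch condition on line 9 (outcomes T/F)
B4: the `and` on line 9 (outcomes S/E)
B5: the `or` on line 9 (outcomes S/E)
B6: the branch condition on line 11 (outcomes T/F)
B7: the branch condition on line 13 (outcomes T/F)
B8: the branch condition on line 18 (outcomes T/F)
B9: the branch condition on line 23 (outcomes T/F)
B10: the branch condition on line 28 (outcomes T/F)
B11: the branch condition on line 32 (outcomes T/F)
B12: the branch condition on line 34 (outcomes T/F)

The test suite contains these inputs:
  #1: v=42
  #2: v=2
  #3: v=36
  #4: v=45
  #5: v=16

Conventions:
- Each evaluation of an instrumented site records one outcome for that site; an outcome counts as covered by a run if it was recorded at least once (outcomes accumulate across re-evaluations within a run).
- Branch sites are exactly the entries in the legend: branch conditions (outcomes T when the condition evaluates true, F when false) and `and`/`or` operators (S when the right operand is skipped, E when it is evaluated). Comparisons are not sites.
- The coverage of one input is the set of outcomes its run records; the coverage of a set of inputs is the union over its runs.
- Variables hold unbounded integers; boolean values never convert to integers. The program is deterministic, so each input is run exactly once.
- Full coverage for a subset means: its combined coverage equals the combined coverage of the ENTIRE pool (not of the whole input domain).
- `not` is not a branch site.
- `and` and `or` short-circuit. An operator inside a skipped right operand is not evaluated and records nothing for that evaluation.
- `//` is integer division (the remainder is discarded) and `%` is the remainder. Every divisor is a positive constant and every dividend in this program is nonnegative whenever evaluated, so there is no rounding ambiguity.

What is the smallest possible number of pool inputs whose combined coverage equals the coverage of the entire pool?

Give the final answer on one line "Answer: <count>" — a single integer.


input #1 (v=42): covers B1=F, B2=T, B3=F, B4=S, B6=F, B8=F, B9=F, B10=T, B12=F
input #2 (v=2): covers B1=T, B3=T, B4=E, B5=E, B6=F, B8=F, B9=F, B10=F, B11=F, B12=T
input #3 (v=36): covers B1=F, B2=T, B3=F, B4=S, B6=F, B8=F, B9=F, B10=T, B12=F
input #4 (v=45): covers B1=F, B2=T, B3=F, B4=S, B6=F, B8=F, B9=F, B10=T, B12=F
input #5 (v=16): covers B1=T, B3=F, B4=S, B6=F, B8=F, B9=F, B10=F, B11=F, B12=F
the full pool covers 16 outcomes: B1=T, B1=F, B2=T, B3=T, B3=F, B4=S, B4=E, B5=E, B6=F, B8=F, B9=F, B10=T, B10=F, B11=F, B12=T, B12=F
no size-1 subset reaches all 16 outcomes (best union: 10/16)
inputs {1, 2} (size 2) cover everything; no size-2 subset with a lexicographically smaller index list covers all 16
Answer: 2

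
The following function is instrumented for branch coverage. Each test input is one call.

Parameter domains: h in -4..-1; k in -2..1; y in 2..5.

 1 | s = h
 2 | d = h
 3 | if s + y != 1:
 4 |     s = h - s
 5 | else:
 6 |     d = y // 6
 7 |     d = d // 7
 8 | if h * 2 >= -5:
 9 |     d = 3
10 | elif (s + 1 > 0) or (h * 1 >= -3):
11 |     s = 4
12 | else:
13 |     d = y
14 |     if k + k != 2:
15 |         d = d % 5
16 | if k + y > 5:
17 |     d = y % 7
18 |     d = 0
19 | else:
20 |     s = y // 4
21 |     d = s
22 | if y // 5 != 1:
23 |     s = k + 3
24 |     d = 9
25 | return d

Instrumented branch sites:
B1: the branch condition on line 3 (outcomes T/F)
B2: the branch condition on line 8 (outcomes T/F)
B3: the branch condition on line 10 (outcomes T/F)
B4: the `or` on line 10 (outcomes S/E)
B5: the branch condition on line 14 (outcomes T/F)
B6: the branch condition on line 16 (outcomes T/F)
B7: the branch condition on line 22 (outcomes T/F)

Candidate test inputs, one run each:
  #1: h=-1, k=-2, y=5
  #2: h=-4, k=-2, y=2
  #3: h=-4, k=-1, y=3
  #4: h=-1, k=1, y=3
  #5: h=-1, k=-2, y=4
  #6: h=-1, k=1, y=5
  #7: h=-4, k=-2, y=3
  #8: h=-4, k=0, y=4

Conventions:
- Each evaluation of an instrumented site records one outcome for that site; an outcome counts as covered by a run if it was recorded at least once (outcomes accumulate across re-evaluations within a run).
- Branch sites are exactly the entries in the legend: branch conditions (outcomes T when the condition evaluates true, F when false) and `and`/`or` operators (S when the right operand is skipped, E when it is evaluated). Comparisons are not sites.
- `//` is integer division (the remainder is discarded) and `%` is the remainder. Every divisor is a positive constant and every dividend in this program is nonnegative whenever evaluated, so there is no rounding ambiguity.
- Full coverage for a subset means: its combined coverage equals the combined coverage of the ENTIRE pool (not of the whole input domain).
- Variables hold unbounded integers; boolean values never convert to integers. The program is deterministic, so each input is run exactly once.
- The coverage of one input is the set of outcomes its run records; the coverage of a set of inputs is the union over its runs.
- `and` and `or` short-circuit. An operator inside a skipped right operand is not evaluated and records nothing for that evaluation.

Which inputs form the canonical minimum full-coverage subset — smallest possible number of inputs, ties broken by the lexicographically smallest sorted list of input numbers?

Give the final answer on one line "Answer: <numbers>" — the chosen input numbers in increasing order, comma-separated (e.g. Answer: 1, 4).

#1 (h=-1, k=-2, y=5) -> B1->T, B2->T, B6->F, B7->F; covered: B1=T, B2=T, B6=F, B7=F
#2 (h=-4, k=-2, y=2) -> B1->T, B2->F, B4->S, B3->T, B6->F, B7->T; covered: B1=T, B2=F, B3=T, B4=S, B6=F, B7=T
#3 (h=-4, k=-1, y=3) -> B1->T, B2->F, B4->S, B3->T, B6->F, B7->T; covered: B1=T, B2=F, B3=T, B4=S, B6=F, B7=T
#4 (h=-1, k=1, y=3) -> B1->T, B2->T, B6->F, B7->T; covered: B1=T, B2=T, B6=F, B7=T
#5 (h=-1, k=-2, y=4) -> B1->T, B2->T, B6->F, B7->T; covered: B1=T, B2=T, B6=F, B7=T
#6 (h=-1, k=1, y=5) -> B1->T, B2->T, B6->T, B7->F; covered: B1=T, B2=T, B6=T, B7=F
#7 (h=-4, k=-2, y=3) -> B1->T, B2->F, B4->S, B3->T, B6->F, B7->T; covered: B1=T, B2=F, B3=T, B4=S, B6=F, B7=T
#8 (h=-4, k=0, y=4) -> B1->T, B2->F, B4->S, B3->T, B6->F, B7->T; covered: B1=T, B2=F, B3=T, B4=S, B6=F, B7=T
together the pool reaches 9 outcomes: B1=T, B2=T, B2=F, B3=T, B4=S, B6=T, B6=F, B7=T, B7=F
every size-1 subset falls short of the 9 outcomes (best: 6/9)
the canonical winner is {2, 6}: size 2, full 9-outcome coverage, earliest index list among size-2 covers

Answer: 2, 6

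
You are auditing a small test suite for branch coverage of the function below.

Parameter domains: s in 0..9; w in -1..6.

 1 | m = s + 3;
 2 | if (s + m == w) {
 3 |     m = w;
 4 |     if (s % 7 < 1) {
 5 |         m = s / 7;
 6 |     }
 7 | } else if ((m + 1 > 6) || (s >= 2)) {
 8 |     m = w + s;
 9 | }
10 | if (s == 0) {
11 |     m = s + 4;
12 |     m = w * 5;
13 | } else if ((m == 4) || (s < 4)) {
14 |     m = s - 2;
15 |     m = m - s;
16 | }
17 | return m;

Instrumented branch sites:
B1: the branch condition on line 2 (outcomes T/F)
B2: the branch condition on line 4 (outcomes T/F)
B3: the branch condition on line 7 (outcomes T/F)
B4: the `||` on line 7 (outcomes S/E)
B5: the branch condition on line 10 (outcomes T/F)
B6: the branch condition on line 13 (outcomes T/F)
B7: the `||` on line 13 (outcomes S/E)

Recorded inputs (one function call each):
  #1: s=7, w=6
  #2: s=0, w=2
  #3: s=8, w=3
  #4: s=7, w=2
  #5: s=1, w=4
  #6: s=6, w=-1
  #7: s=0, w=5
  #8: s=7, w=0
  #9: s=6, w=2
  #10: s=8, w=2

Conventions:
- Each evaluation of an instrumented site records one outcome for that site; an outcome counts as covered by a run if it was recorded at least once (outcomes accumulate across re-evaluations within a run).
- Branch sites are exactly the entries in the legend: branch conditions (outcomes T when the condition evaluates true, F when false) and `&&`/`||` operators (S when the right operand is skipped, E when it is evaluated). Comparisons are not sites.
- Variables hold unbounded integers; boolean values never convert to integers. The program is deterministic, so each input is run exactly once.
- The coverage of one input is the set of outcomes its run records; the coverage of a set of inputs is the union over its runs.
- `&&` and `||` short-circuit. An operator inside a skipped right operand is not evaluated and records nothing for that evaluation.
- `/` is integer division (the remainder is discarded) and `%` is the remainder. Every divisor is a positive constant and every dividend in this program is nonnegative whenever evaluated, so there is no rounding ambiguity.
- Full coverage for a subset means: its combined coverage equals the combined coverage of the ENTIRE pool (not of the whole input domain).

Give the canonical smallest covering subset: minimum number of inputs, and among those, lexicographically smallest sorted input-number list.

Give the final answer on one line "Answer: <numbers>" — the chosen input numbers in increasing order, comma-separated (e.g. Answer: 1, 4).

input #1 (s=7, w=6): events B1->F, B4->S, B3->T, B5->F, B7->E, B6->F; covers B1=F, B3=T, B4=S, B5=F, B6=F, B7=E
input #2 (s=0, w=2): events B1->F, B4->E, B3->F, B5->T; covers B1=F, B3=F, B4=E, B5=T
input #3 (s=8, w=3): events B1->F, B4->S, B3->T, B5->F, B7->E, B6->F; covers B1=F, B3=T, B4=S, B5=F, B6=F, B7=E
input #4 (s=7, w=2): events B1->F, B4->S, B3->T, B5->F, B7->E, B6->F; covers B1=F, B3=T, B4=S, B5=F, B6=F, B7=E
input #5 (s=1, w=4): events B1->F, B4->E, B3->F, B5->F, B7->S, B6->T; covers B1=F, B3=F, B4=E, B5=F, B6=T, B7=S
input #6 (s=6, w=-1): events B1->F, B4->S, B3->T, B5->F, B7->E, B6->F; covers B1=F, B3=T, B4=S, B5=F, B6=F, B7=E
input #7 (s=0, w=5): events B1->F, B4->E, B3->F, B5->T; covers B1=F, B3=F, B4=E, B5=T
input #8 (s=7, w=0): events B1->F, B4->S, B3->T, B5->F, B7->E, B6->F; covers B1=F, B3=T, B4=S, B5=F, B6=F, B7=E
input #9 (s=6, w=2): events B1->F, B4->S, B3->T, B5->F, B7->E, B6->F; covers B1=F, B3=T, B4=S, B5=F, B6=F, B7=E
input #10 (s=8, w=2): events B1->F, B4->S, B3->T, B5->F, B7->E, B6->F; covers B1=F, B3=T, B4=S, B5=F, B6=F, B7=E
together the pool reaches 11 outcomes: B1=F, B3=T, B3=F, B4=S, B4=E, B5=T, B5=F, B6=T, B6=F, B7=S, B7=E
checked all size-1 subsets: none covers 11 outcomes (max 6/11)
checked all size-2 subsets: none covers 11 outcomes (max 10/11)
size 3: inputs {1, 2, 5} cover all 11 outcomes, and no lexicographically smaller subset of this size does

Answer: 1, 2, 5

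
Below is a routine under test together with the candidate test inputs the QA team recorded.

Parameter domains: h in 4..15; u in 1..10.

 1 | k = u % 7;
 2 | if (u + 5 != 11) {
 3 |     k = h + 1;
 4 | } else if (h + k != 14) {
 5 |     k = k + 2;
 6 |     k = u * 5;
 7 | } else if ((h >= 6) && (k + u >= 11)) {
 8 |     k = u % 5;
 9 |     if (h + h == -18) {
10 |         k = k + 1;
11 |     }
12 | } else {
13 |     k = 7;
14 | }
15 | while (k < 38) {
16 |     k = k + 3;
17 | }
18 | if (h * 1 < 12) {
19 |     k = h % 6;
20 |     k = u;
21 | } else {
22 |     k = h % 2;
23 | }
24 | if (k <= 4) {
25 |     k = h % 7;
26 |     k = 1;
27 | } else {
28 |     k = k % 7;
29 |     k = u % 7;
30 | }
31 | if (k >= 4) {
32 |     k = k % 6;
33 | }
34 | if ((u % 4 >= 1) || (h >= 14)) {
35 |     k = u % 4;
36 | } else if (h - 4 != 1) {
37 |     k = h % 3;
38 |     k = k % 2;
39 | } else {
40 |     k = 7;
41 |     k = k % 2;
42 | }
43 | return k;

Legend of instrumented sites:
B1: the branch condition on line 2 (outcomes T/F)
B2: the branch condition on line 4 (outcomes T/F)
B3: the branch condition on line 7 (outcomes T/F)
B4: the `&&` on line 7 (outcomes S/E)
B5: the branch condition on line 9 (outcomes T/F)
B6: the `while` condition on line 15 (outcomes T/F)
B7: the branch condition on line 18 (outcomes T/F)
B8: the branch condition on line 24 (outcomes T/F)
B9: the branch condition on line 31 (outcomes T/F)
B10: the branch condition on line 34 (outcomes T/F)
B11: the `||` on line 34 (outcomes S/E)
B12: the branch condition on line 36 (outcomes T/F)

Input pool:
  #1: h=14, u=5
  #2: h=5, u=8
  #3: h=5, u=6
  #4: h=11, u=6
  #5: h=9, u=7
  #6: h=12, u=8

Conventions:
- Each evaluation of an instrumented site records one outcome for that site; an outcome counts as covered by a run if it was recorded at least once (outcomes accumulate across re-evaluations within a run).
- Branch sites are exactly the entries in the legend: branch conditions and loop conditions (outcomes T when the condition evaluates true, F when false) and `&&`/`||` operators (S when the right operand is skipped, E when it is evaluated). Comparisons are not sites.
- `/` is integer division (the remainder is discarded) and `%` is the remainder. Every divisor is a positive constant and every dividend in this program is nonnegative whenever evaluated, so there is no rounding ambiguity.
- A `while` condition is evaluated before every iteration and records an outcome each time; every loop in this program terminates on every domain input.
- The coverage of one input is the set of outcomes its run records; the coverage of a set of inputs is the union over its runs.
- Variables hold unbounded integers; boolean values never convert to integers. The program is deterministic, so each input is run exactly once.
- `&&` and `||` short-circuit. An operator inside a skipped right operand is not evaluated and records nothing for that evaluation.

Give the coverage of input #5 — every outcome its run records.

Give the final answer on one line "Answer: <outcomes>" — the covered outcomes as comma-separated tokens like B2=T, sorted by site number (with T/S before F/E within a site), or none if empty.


Event log for input #5 (h=9, u=7):
  B1->T, B6->T, B6->T, B6->T, B6->T, B6->T, B6->T, B6->T, B6->T, B6->T
  B6->T, B6->F, B7->T, B8->F, B9->F, B11->S, B10->T
as a set, this run covers: B1=T, B6=T, B6=F, B7=T, B8=F, B9=F, B10=T, B11=S
Answer: B1=T, B6=T, B6=F, B7=T, B8=F, B9=F, B10=T, B11=S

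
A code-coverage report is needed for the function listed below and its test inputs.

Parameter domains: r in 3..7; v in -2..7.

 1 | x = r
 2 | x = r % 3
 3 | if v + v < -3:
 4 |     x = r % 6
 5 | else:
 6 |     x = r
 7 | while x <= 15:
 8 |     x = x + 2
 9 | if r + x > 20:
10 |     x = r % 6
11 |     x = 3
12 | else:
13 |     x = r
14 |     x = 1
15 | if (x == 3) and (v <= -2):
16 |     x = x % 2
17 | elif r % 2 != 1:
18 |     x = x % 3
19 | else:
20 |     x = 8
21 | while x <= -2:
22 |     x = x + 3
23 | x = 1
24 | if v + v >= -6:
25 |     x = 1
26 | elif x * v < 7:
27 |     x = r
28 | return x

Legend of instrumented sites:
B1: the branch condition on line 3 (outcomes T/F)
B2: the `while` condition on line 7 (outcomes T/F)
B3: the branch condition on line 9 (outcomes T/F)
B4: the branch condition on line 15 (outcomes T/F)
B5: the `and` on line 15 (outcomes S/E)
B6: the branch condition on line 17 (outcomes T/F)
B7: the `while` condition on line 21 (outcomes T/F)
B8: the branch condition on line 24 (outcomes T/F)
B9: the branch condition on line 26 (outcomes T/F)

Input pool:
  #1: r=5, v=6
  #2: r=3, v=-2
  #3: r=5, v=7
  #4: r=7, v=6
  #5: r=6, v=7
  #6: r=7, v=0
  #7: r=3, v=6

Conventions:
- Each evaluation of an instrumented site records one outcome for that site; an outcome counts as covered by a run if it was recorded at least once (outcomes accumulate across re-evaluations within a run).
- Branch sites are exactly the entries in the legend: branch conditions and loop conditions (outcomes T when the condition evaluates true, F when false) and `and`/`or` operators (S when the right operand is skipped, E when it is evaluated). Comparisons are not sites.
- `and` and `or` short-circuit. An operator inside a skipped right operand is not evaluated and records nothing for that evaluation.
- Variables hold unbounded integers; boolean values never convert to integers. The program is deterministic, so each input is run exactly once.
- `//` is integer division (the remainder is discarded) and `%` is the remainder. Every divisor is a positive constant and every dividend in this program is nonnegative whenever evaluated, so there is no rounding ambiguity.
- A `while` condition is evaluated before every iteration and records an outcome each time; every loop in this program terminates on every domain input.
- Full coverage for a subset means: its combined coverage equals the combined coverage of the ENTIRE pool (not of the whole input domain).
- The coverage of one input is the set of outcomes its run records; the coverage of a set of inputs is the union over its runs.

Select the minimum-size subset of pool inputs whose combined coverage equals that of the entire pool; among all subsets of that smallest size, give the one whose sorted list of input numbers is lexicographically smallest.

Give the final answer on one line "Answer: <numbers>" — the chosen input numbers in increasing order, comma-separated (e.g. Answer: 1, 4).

run #1 (r=5, v=6) runs B1->F, B2->T, B2->T, B2->T, B2->T, B2->T, B2->T, B2->F, B3->T, B5->E, B4->F, B6->F, B7->F, B8->T; records B1=F, B2=T, B2=F, B3=T, B4=F, B5=E, B6=F, B7=F, B8=T
run #2 (r=3, v=-2) runs B1->T, B2->T, B2->T, B2->T, B2->T, B2->T, B2->T, B2->T, B2->F, B3->F, B5->S, B4->F, B6->F, B7->F, ...; records B1=T, B2=T, B2=F, B3=F, B4=F, B5=S, B6=F, B7=F, B8=T
run #3 (r=5, v=7) runs B1->F, B2->T, B2->T, B2->T, B2->T, B2->T, B2->T, B2->F, B3->T, B5->E, B4->F, B6->F, B7->F, B8->T; records B1=F, B2=T, B2=F, B3=T, B4=F, B5=E, B6=F, B7=F, B8=T
run #4 (r=7, v=6) runs B1->F, B2->T, B2->T, B2->T, B2->T, B2->T, B2->F, B3->T, B5->E, B4->F, B6->F, B7->F, B8->T; records B1=F, B2=T, B2=F, B3=T, B4=F, B5=E, B6=F, B7=F, B8=T
run #5 (r=6, v=7) runs B1->F, B2->T, B2->T, B2->T, B2->T, B2->T, B2->F, B3->T, B5->E, B4->F, B6->T, B7->F, B8->T; records B1=F, B2=T, B2=F, B3=T, B4=F, B5=E, B6=T, B7=F, B8=T
run #6 (r=7, v=0) runs B1->F, B2->T, B2->T, B2->T, B2->T, B2->T, B2->F, B3->T, B5->E, B4->F, B6->F, B7->F, B8->T; records B1=F, B2=T, B2=F, B3=T, B4=F, B5=E, B6=F, B7=F, B8=T
run #7 (r=3, v=6) runs B1->F, B2->T, B2->T, B2->T, B2->T, B2->T, B2->T, B2->T, B2->F, B3->F, B5->S, B4->F, B6->F, B7->F, ...; records B1=F, B2=T, B2=F, B3=F, B4=F, B5=S, B6=F, B7=F, B8=T
union over all inputs: B1=T, B1=F, B2=T, B2=F, B3=T, B3=F, B4=F, B5=S, B5=E, B6=T, B6=F, B7=F, B8=T (13 outcomes)
size 1 is not enough: best union over all size-1 subsets is 9/13
the canonical winner is {2, 5}: size 2, full 13-outcome coverage, earliest index list among size-2 covers

Answer: 2, 5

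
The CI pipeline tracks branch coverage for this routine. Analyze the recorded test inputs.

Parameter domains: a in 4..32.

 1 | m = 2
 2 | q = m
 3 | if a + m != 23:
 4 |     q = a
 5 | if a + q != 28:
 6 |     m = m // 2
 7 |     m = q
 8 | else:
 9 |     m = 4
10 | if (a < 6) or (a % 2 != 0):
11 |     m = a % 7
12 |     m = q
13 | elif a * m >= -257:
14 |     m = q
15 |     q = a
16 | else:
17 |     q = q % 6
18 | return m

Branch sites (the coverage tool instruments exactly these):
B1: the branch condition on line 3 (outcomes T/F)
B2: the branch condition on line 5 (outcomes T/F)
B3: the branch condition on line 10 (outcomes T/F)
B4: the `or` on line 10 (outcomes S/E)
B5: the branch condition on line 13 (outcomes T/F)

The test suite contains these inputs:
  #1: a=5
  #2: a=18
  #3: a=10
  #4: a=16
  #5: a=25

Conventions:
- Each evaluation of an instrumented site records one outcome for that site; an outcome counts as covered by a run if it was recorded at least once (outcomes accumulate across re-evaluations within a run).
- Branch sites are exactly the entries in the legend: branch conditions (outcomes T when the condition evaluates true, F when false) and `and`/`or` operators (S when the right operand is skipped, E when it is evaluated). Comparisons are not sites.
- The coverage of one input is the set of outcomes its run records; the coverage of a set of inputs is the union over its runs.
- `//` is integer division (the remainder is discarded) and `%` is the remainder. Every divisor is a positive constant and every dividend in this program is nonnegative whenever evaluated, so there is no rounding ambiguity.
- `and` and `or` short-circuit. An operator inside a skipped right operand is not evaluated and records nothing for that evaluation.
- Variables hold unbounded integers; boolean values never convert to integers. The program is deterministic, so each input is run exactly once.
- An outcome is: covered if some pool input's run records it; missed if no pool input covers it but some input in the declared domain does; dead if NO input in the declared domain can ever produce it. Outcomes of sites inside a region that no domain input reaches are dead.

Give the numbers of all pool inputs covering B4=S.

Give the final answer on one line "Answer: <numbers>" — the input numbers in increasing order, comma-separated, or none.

input #1 (a=5): records B4=S
input #2 (a=18): does not record B4=S
input #3 (a=10): does not record B4=S
input #4 (a=16): does not record B4=S
input #5 (a=25): does not record B4=S

Answer: 1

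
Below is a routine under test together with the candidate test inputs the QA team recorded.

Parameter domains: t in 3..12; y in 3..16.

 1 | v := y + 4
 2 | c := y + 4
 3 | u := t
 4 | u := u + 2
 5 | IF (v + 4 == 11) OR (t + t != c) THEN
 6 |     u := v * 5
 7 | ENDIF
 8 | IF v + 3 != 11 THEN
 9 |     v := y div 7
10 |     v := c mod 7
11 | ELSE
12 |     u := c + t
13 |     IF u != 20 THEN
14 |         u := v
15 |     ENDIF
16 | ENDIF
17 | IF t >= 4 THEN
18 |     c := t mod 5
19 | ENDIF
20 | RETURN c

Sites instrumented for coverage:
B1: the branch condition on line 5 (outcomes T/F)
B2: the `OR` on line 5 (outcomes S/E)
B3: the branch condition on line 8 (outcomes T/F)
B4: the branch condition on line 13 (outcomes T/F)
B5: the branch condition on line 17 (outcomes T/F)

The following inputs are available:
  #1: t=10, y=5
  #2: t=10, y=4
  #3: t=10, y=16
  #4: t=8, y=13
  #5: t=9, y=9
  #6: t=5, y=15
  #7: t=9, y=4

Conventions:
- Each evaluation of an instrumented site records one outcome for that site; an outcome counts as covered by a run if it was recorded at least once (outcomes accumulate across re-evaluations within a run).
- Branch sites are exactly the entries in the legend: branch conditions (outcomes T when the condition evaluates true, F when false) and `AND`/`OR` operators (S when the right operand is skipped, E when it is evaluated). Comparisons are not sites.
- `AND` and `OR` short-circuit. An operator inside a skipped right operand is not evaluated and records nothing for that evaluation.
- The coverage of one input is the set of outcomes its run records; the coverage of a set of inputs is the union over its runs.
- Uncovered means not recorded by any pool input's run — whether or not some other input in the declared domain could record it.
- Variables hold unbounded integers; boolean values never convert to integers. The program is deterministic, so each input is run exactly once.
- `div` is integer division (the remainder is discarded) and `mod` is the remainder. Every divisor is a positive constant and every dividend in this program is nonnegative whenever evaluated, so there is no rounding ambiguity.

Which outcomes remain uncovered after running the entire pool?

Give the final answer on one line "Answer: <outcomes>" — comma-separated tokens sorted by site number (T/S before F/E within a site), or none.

run #1 (t=10, y=5) runs B2->E, B1->T, B3->T, B5->T; records B1=T, B2=E, B3=T, B5=T
run #2 (t=10, y=4) runs B2->E, B1->T, B3->F, B4->T, B5->T; records B1=T, B2=E, B3=F, B4=T, B5=T
run #3 (t=10, y=16) runs B2->E, B1->F, B3->T, B5->T; records B1=F, B2=E, B3=T, B5=T
run #4 (t=8, y=13) runs B2->E, B1->T, B3->T, B5->T; records B1=T, B2=E, B3=T, B5=T
run #5 (t=9, y=9) runs B2->E, B1->T, B3->T, B5->T; records B1=T, B2=E, B3=T, B5=T
run #6 (t=5, y=15) runs B2->E, B1->T, B3->T, B5->T; records B1=T, B2=E, B3=T, B5=T
run #7 (t=9, y=4) runs B2->E, B1->T, B3->F, B4->T, B5->T; records B1=T, B2=E, B3=F, B4=T, B5=T
union over the pool: B1=T, B1=F, B2=E, B3=T, B3=F, B4=T, B5=T
uncovered (3 of 10): B2=S, B4=F, B5=F

Answer: B2=S, B4=F, B5=F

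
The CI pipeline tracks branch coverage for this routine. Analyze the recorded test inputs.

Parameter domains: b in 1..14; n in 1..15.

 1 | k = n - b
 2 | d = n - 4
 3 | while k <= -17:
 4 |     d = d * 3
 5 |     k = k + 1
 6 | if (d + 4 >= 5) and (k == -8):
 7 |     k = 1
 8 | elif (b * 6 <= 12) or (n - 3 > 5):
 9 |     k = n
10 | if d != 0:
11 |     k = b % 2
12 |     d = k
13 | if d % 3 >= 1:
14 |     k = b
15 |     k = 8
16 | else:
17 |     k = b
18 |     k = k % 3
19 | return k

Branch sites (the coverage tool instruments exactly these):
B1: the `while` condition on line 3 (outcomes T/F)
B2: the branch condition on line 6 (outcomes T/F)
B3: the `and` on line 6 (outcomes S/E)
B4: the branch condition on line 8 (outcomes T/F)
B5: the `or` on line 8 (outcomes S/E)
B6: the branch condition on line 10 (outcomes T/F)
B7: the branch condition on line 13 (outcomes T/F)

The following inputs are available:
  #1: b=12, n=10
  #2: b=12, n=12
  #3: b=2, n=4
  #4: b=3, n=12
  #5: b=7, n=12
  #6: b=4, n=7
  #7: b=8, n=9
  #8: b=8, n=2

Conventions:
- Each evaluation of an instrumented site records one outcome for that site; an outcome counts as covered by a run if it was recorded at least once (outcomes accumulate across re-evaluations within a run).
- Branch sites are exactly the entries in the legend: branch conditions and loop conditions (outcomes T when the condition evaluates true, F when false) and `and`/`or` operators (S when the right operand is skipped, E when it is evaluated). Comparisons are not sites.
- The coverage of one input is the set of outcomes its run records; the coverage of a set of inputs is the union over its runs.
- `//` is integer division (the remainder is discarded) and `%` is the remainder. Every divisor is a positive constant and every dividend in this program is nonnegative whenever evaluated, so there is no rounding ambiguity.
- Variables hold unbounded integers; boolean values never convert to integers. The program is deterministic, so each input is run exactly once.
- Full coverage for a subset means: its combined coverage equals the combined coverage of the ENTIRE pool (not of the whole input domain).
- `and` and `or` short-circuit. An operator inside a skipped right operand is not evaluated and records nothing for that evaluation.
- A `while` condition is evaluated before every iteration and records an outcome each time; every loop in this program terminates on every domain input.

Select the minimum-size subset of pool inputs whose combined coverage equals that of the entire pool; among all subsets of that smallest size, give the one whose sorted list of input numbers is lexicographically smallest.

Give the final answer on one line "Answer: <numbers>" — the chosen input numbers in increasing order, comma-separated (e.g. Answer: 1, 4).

run #1 (b=12, n=10) runs B1->F, B3->E, B2->F, B5->E, B4->T, B6->T, B7->F; records B1=F, B2=F, B3=E, B4=T, B5=E, B6=T, B7=F
run #2 (b=12, n=12) runs B1->F, B3->E, B2->F, B5->E, B4->T, B6->T, B7->F; records B1=F, B2=F, B3=E, B4=T, B5=E, B6=T, B7=F
run #3 (b=2, n=4) runs B1->F, B3->S, B2->F, B5->S, B4->T, B6->F, B7->F; records B1=F, B2=F, B3=S, B4=T, B5=S, B6=F, B7=F
run #4 (b=3, n=12) runs B1->F, B3->E, B2->F, B5->E, B4->T, B6->T, B7->T; records B1=F, B2=F, B3=E, B4=T, B5=E, B6=T, B7=T
run #5 (b=7, n=12) runs B1->F, B3->E, B2->F, B5->E, B4->T, B6->T, B7->T; records B1=F, B2=F, B3=E, B4=T, B5=E, B6=T, B7=T
run #6 (b=4, n=7) runs B1->F, B3->E, B2->F, B5->E, B4->F, B6->T, B7->F; records B1=F, B2=F, B3=E, B4=F, B5=E, B6=T, B7=F
run #7 (b=8, n=9) runs B1->F, B3->E, B2->F, B5->E, B4->T, B6->T, B7->F; records B1=F, B2=F, B3=E, B4=T, B5=E, B6=T, B7=F
run #8 (b=8, n=2) runs B1->F, B3->S, B2->F, B5->E, B4->F, B6->T, B7->F; records B1=F, B2=F, B3=S, B4=F, B5=E, B6=T, B7=F
the full pool covers 12 outcomes: B1=F, B2=F, B3=S, B3=E, B4=T, B4=F, B5=S, B5=E, B6=T, B6=F, B7=T, B7=F
every size-1 subset falls short of the 12 outcomes (best: 7/12)
every size-2 subset falls short of the 12 outcomes (best: 11/12)
at size 3, {3, 4, 6} reaches all 12 outcomes; every lexicographically earlier size-3 subset fails

Answer: 3, 4, 6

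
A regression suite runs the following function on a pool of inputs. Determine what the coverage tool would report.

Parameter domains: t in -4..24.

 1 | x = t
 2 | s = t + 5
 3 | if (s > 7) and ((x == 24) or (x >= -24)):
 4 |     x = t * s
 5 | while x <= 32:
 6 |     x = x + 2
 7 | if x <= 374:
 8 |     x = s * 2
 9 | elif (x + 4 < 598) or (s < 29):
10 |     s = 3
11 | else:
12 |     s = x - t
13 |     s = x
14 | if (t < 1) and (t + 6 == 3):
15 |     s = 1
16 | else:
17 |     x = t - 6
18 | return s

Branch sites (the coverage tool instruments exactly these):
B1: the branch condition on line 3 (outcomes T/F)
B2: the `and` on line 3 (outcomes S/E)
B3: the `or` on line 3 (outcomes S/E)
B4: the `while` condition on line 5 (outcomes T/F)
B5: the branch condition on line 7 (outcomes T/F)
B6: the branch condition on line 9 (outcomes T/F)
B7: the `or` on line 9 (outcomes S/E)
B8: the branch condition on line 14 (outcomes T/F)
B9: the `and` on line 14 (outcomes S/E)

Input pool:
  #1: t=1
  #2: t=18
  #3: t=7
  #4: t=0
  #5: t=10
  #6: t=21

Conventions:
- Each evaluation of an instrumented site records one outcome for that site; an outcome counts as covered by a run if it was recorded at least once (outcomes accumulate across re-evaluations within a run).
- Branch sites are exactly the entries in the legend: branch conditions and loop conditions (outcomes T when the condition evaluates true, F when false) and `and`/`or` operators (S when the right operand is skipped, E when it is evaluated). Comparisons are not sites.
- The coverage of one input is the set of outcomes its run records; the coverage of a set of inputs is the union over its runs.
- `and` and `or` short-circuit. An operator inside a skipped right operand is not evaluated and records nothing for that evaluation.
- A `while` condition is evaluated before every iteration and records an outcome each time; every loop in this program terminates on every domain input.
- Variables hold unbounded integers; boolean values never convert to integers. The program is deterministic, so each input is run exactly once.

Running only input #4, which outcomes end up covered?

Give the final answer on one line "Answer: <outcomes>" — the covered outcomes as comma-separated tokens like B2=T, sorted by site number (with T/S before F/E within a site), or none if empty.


Running input #4 (t=0), event by event:
  B2->S, B1->F, B4->T, B4->T, B4->T, B4->T, B4->T, B4->T, B4->T, B4->T
  B4->T, B4->T, B4->T, B4->T, B4->T, B4->T, B4->T, B4->T, B4->T, B4->F
  B5->T, B9->E, B8->F
deduplicating events, the covered set is: B1=F, B2=S, B4=T, B4=F, B5=T, B8=F, B9=E
Answer: B1=F, B2=S, B4=T, B4=F, B5=T, B8=F, B9=E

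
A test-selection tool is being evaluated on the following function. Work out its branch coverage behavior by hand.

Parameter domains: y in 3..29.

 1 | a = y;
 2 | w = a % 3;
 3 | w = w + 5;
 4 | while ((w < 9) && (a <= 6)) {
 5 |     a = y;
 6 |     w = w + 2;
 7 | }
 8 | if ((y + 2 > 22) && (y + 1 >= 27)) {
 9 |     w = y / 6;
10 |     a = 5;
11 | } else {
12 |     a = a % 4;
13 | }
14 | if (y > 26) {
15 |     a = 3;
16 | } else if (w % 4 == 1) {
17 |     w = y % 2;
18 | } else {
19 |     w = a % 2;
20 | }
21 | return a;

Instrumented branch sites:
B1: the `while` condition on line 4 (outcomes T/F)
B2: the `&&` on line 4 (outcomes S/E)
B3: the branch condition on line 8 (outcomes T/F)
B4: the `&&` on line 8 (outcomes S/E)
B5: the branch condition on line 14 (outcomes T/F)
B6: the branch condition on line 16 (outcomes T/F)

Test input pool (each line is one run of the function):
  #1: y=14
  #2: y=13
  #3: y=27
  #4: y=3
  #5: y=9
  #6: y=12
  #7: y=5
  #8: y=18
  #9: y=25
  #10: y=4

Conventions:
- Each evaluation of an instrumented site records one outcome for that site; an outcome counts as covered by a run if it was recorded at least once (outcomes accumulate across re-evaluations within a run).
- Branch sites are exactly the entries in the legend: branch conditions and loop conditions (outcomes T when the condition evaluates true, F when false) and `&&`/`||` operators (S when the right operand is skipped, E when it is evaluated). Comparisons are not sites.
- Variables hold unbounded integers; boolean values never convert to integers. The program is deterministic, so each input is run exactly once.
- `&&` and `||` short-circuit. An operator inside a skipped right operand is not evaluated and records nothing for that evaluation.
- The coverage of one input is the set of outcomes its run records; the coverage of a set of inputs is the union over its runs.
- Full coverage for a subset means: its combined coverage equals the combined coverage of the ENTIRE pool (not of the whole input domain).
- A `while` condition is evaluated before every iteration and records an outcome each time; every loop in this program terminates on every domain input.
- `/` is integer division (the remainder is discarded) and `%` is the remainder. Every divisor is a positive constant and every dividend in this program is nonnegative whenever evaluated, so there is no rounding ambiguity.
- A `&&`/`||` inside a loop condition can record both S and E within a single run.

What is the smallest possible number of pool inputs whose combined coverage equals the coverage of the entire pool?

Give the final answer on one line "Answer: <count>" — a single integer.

run #1 (y=14) records B1=F, B2=E, B3=F, B4=S, B5=F, B6=F
run #2 (y=13) records B1=F, B2=E, B3=F, B4=S, B5=F, B6=F
run #3 (y=27) records B1=F, B2=E, B3=T, B4=E, B5=T
run #4 (y=3) records B1=T, B1=F, B2=S, B2=E, B3=F, B4=S, B5=F, B6=T
run #5 (y=9) records B1=F, B2=E, B3=F, B4=S, B5=F, B6=T
run #6 (y=12) records B1=F, B2=E, B3=F, B4=S, B5=F, B6=T
run #7 (y=5) records B1=T, B1=F, B2=S, B2=E, B3=F, B4=S, B5=F, B6=T
run #8 (y=18) records B1=F, B2=E, B3=F, B4=S, B5=F, B6=T
run #9 (y=25) records B1=F, B2=E, B3=F, B4=E, B5=F, B6=F
run #10 (y=4) records B1=T, B1=F, B2=S, B2=E, B3=F, B4=S, B5=F, B6=F
the full pool covers 12 outcomes: B1=T, B1=F, B2=S, B2=E, B3=T, B3=F, B4=S, B4=E, B5=T, B5=F, B6=T, B6=F
every size-1 subset falls short of the 12 outcomes (best: 8/12)
every size-2 subset falls short of the 12 outcomes (best: 11/12)
inputs {1, 3, 4} (size 3) cover everything; no size-3 subset with a lexicographically smaller index list covers all 12

Answer: 3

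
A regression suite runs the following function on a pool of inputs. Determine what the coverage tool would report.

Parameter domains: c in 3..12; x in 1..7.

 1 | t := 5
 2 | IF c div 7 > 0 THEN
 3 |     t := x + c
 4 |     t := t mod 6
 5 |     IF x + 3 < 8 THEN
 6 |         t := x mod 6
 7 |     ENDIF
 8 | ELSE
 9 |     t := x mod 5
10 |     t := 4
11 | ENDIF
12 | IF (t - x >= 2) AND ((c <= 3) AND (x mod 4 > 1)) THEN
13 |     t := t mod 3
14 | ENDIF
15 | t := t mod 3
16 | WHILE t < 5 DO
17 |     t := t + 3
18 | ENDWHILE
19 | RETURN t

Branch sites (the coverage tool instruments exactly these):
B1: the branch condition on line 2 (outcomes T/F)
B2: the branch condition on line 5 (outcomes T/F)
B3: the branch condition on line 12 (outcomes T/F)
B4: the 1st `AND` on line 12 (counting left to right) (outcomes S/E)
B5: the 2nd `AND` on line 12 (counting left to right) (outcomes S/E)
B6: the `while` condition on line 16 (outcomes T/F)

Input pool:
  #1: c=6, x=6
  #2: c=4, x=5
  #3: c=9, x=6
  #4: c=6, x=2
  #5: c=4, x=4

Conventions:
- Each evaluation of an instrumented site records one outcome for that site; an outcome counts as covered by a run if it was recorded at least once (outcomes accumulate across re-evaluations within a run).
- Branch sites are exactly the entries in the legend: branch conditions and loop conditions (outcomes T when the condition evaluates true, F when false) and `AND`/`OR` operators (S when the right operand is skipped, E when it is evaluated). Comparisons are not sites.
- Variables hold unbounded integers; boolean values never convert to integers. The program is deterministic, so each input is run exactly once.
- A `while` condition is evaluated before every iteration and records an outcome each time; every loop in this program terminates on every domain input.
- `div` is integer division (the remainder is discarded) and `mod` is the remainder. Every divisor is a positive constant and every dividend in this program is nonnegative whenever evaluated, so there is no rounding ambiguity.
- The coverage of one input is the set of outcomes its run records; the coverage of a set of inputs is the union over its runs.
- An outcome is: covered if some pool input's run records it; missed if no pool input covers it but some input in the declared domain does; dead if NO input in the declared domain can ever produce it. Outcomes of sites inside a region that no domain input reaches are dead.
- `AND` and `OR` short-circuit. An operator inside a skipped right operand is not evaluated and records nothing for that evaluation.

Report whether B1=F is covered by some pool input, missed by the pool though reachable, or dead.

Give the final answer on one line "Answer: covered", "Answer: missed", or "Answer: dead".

B1=F is recorded by pool input(s) 1, 2, 4, 5 -> covered

Answer: covered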